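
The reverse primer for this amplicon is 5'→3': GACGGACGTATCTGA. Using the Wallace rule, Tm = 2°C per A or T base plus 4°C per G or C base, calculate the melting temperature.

G=5, C=3, A=4, T=3
A+T = 7, G+C = 8
Tm = 4·8 + 2·7 = 32 + 14 = 46°C

46°C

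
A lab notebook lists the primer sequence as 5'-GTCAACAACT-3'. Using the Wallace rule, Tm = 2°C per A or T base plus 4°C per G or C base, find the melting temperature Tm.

Base counts: C=3, T=2, A=4, G=1
A+T = 6, G+C = 4
Tm = 4·4 + 2·6 = 16 + 12 = 28°C

28°C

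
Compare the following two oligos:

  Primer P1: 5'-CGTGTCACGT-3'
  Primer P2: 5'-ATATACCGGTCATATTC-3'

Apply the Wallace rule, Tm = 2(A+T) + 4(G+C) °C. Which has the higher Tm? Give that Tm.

Primer P1: A+T=4, G+C=6 → Tm = 2(4)+4(6) = 32°C
Primer P2: A+T=11, G+C=6 → Tm = 2(11)+4(6) = 46°C
32°C vs 46°C → primer P2 is higher.

Primer P2, 46°C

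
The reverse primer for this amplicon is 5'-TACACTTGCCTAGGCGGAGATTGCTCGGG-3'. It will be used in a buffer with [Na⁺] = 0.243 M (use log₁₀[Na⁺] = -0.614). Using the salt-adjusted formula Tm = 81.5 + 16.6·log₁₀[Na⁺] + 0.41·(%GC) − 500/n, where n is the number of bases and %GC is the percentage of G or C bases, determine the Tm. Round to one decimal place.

Length n = 29. Scanning the sequence gives T=7, G=10, A=5, C=7.
G+C = 17, so %GC = 17/29 × 100 = 58.621%
Salt term: 16.6 × (-0.614) = -10.192
GC term: 0.41 × 58.621 = 24.035; length term: −500/29 = −17.241
Tm = 81.5 + (-10.192) + 24.035 − 17.241 = 78.102 → 78.1°C

78.1°C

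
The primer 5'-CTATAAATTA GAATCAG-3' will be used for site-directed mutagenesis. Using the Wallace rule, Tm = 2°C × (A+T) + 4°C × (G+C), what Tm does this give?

Scanning the sequence gives G=2, T=5, A=8, C=2.
AT pairs contribute 13, GC pairs contribute 4.
Tm = 2×13 + 4×4 = 42°C

42°C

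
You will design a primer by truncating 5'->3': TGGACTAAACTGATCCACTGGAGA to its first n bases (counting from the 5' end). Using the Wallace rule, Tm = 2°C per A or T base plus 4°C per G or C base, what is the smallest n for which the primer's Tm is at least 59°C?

n = 21

First 20 bases: TGGACTAAACTGATCCACTG → Tm = 58°C (< 59°C)
First 21 bases: TGGACTAAACTGATCCACTGG → Tm = 62°C (≥ 59°C)
Since every base adds ≥2°C, Tm only increases with n, so the threshold is first crossed at n = 21.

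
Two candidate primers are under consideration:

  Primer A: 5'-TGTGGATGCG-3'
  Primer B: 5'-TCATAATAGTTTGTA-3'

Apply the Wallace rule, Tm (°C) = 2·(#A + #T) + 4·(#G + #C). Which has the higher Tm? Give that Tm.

Primer A: A+T=4, G+C=6 → Tm = 2(4)+4(6) = 32°C
Primer B: A+T=12, G+C=3 → Tm = 2(12)+4(3) = 36°C
32°C vs 36°C → primer B is higher.

Primer B, 36°C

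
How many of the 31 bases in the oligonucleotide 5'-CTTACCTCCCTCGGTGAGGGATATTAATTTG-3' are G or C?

A=6, T=11, G=7, C=7
G+C = 7 + 7 = 14

14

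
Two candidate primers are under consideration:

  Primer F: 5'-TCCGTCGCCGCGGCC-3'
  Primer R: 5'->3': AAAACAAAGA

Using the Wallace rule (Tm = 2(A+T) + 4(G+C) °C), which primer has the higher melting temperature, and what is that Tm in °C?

Primer F, 56°C

Primer F: A+T=2, G+C=13 → Tm = 2(2)+4(13) = 56°C
Primer R: A+T=8, G+C=2 → Tm = 2(8)+4(2) = 24°C
56°C vs 24°C → primer F is higher.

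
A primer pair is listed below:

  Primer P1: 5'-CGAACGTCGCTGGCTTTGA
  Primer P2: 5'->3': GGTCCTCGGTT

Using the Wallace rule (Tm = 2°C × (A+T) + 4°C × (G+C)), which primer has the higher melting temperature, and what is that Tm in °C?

Primer P1, 60°C

Primer P1: A+T=8, G+C=11 → Tm = 2(8)+4(11) = 60°C
Primer P2: A+T=4, G+C=7 → Tm = 2(4)+4(7) = 36°C
60°C vs 36°C → primer P1 is higher.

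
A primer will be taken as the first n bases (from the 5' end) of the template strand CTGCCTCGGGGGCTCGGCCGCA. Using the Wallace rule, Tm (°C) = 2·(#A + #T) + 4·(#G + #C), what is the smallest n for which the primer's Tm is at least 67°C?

n = 19

First 18 bases: CTGCCTCGGGGGCTCGGC → Tm = 66°C (< 67°C)
First 19 bases: CTGCCTCGGGGGCTCGGCC → Tm = 70°C (≥ 67°C)
Since every base adds ≥2°C, Tm only increases with n, so the threshold is first crossed at n = 19.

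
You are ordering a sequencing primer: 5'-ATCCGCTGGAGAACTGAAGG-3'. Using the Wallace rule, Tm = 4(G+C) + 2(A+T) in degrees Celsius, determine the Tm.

Base counts: T=3, C=4, A=6, G=7
So N_AT = 9 and N_GC = 11.
Tm = 2(9) + 4(11) = 18 + 44 = 62°C

62°C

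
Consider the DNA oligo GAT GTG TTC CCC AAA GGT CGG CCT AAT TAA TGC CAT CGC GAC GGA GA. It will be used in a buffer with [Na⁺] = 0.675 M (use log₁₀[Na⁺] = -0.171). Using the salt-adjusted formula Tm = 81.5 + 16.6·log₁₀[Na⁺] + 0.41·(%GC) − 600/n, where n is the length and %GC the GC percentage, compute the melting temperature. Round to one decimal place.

Length n = 47. Counting bases: G=13, C=12, A=12, T=10
G+C = 25, so %GC = 25/47 × 100 = 53.191%
Salt term: 16.6 × (-0.171) = -2.839
GC term: 0.41 × 53.191 = 21.808; length term: −600/47 = −12.766
Tm = 81.5 + (-2.839) + 21.808 − 12.766 = 87.703 → 87.7°C

87.7°C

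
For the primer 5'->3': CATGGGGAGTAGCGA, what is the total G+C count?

G=7, C=2, T=2, A=4
Total G or C: 7 + 2 = 9

9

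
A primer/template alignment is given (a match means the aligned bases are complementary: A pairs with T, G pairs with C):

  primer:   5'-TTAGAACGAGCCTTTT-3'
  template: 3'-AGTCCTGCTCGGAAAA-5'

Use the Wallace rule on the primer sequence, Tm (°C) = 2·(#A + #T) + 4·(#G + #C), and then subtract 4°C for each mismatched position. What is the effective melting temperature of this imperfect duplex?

Primer base counts: A=4, T=6, G=3, C=3 → A+T=10, G+C=6
Perfect-match Tm = 2(10) + 4(6) = 20 + 24 = 44°C
Mismatches (positions where the bases are not complementary): 2 (at positions 2, 5)
Effective Tm = 44 − 2×4 = 44 − 8 = 36°C

36°C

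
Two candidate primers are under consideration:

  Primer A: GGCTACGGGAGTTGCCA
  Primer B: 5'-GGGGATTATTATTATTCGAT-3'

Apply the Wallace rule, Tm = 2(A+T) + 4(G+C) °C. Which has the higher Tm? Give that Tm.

Primer A, 56°C

Primer A: A+T=6, G+C=11 → Tm = 2(6)+4(11) = 56°C
Primer B: A+T=14, G+C=6 → Tm = 2(14)+4(6) = 52°C
56°C vs 52°C → primer A is higher.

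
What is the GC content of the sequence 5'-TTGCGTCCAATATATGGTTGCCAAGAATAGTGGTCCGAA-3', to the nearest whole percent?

Base counts: A=11, G=10, C=7, T=11
G+C = 10 + 7 = 17 out of 39 bases
%GC = 17/39 × 100 = 43.59% ≈ 44%

44%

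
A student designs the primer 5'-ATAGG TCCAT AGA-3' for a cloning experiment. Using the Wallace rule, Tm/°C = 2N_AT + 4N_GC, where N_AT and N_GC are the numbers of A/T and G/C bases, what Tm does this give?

Base counts: T=3, G=3, C=2, A=5
A+T = 8, G+C = 5
Tm = 2(8) + 4(5) = 16 + 20 = 36°C

36°C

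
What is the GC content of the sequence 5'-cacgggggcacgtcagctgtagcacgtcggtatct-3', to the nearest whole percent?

Scanning the sequence gives C=10, G=12, A=6, T=7.
G+C = 12 + 10 = 22 out of 35 bases
%GC = 22/35 × 100 = 62.86% ≈ 63%

63%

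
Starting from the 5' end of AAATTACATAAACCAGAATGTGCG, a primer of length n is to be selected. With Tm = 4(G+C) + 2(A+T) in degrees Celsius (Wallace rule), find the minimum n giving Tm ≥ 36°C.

n = 15

First 14 bases: AAATTACATAAACC → Tm = 34°C (< 36°C)
First 15 bases: AAATTACATAAACCA → Tm = 36°C (≥ 36°C)
Each additional base adds 2°C (A/T) or 4°C (G/C), so Tm is non-decreasing in n; n = 15 is the first length to reach 36°C.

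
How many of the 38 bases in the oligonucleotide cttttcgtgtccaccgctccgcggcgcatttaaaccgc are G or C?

Base counts: T=10, C=15, A=5, G=8
G+C = 8 + 15 = 23

23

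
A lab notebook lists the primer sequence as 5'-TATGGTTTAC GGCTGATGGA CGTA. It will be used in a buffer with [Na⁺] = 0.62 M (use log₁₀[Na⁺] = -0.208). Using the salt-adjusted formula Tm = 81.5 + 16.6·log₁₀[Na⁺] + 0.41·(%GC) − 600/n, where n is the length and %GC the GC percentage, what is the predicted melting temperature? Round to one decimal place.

Length n = 24. Base counts: T=8, A=5, G=8, C=3
G+C = 11, so %GC = 11/24 × 100 = 45.833%
Salt term: 16.6 × (-0.208) = -3.453
GC term: 0.41 × 45.833 = 18.792; length term: −600/24 = −25
Tm = 81.5 + (-3.453) + 18.792 − 25 = 71.839 → 71.8°C

71.8°C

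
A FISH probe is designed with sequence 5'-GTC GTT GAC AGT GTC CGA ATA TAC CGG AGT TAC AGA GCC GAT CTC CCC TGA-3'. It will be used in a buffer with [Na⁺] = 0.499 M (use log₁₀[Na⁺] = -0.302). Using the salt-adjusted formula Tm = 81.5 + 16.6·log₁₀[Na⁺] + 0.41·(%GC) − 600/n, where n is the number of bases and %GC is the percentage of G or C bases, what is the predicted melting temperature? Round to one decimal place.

Length n = 51. Base counts: A=12, C=14, G=13, T=12
G+C = 27, so %GC = 27/51 × 100 = 52.941%
Salt term: 16.6 × (-0.302) = -5.013
GC term: 0.41 × 52.941 = 21.706; length term: −600/51 = −11.765
Tm = 81.5 + (-5.013) + 21.706 − 11.765 = 86.428 → 86.4°C

86.4°C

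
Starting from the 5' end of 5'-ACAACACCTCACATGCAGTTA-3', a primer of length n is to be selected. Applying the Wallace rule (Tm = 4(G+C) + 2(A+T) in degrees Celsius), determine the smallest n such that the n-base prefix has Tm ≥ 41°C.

n = 15

First 14 bases: ACAACACCTCACAT → Tm = 40°C (< 41°C)
First 15 bases: ACAACACCTCACATG → Tm = 44°C (≥ 41°C)
Each additional base adds 2°C (A/T) or 4°C (G/C), so Tm is non-decreasing in n; n = 15 is the first length to reach 41°C.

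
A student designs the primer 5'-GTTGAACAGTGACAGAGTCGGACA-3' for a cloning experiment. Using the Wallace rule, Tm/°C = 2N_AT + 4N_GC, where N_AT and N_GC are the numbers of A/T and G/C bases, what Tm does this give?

C=4, T=4, A=8, G=8
So N_AT = 12 and N_GC = 12.
Tm = 4·12 + 2·12 = 48 + 24 = 72°C

72°C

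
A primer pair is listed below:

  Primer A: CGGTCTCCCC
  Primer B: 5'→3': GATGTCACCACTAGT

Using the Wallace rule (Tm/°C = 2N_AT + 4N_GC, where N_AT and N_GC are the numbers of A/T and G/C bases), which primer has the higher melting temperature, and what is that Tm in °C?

Primer A: A+T=2, G+C=8 → Tm = 2(2)+4(8) = 36°C
Primer B: A+T=8, G+C=7 → Tm = 2(8)+4(7) = 44°C
36°C vs 44°C → primer B is higher.

Primer B, 44°C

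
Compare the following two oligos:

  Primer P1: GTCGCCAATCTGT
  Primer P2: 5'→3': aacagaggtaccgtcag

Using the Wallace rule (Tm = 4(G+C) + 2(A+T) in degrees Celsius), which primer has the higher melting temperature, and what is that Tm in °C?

Primer P2, 52°C

Primer P1: A+T=6, G+C=7 → Tm = 2(6)+4(7) = 40°C
Primer P2: A+T=8, G+C=9 → Tm = 2(8)+4(9) = 52°C
40°C vs 52°C → primer P2 is higher.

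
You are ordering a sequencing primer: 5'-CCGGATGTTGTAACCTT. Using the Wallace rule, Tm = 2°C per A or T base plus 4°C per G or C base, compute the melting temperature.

C=4, A=3, G=4, T=6
A+T = 9, G+C = 8
Tm = 4·8 + 2·9 = 32 + 18 = 50°C

50°C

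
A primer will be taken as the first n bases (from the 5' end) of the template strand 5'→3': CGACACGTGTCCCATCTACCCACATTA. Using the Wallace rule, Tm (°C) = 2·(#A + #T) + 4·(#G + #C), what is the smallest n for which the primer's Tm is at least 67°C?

First 20 bases: CGACACGTGTCCCATCTACC → Tm = 64°C (< 67°C)
First 21 bases: CGACACGTGTCCCATCTACCC → Tm = 68°C (≥ 67°C)
Since every base adds ≥2°C, Tm only increases with n, so the threshold is first crossed at n = 21.

n = 21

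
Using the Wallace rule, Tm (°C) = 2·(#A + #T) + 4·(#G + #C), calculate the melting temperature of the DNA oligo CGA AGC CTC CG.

38°C

A=2, C=5, G=3, T=1
AT pairs contribute 3, GC pairs contribute 8.
Tm = 4·8 + 2·3 = 32 + 6 = 38°C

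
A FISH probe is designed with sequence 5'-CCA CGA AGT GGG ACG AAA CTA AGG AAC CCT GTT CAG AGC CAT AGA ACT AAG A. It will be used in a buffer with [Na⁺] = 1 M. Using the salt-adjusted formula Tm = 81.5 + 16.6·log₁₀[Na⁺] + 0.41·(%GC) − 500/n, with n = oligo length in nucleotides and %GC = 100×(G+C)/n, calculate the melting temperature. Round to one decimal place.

Length n = 52. C=12, G=13, T=7, A=20
G+C = 25, so %GC = 25/52 × 100 = 48.077%
Salt term: 16.6 × (0) = 0
GC term: 0.41 × 48.077 = 19.712; length term: −500/52 = −9.615
Tm = 81.5 + (0) + 19.712 − 9.615 = 91.597 → 91.6°C

91.6°C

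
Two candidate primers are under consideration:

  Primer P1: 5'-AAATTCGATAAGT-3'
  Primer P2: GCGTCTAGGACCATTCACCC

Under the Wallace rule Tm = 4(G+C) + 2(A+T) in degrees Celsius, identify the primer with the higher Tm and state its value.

Primer P1: A+T=10, G+C=3 → Tm = 2(10)+4(3) = 32°C
Primer P2: A+T=8, G+C=12 → Tm = 2(8)+4(12) = 64°C
32°C vs 64°C → primer P2 is higher.

Primer P2, 64°C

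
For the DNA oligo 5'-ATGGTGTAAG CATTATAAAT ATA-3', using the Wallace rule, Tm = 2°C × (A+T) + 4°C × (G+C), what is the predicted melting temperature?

Counting bases: G=4, A=10, T=8, C=1
AT pairs contribute 18, GC pairs contribute 5.
Tm = 4·5 + 2·18 = 20 + 36 = 56°C

56°C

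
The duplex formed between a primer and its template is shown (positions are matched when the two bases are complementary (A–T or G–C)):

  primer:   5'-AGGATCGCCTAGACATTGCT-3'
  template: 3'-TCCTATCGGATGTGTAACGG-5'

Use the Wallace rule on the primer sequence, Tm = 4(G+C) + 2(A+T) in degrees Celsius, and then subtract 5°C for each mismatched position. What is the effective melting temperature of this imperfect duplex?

Primer base counts: A=5, T=5, G=5, C=5 → A+T=10, G+C=10
Perfect-match Tm = 2(10) + 4(10) = 20 + 40 = 60°C
Mismatches (positions where the bases are not complementary): 3 (at positions 6, 12, 20)
Effective Tm = 60 − 3×5 = 60 − 15 = 45°C

45°C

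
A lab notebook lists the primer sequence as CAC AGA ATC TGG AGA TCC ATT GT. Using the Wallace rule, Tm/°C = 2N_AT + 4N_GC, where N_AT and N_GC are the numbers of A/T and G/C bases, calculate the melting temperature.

Base counts: C=5, G=5, T=6, A=7
A+T = 13, G+C = 10
Tm = 2(13) + 4(10) = 26 + 40 = 66°C

66°C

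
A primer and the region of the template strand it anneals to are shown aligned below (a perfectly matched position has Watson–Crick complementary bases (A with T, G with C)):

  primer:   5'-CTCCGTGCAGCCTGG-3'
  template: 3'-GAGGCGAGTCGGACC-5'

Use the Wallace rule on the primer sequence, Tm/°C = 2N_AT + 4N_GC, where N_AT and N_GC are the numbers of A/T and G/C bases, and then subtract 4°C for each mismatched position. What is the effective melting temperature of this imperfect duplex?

44°C

Primer base counts: A=1, T=3, G=5, C=6 → A+T=4, G+C=11
Perfect-match Tm = 2(4) + 4(11) = 8 + 44 = 52°C
Mismatches (positions where the bases are not complementary): 2 (at positions 6, 7)
Effective Tm = 52 − 2×4 = 52 − 8 = 44°C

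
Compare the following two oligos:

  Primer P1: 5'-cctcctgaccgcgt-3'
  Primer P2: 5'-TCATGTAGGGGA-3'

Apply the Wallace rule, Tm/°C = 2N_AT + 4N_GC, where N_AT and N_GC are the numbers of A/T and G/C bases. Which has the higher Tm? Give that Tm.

Primer P1, 48°C

Primer P1: A+T=4, G+C=10 → Tm = 2(4)+4(10) = 48°C
Primer P2: A+T=6, G+C=6 → Tm = 2(6)+4(6) = 36°C
48°C vs 36°C → primer P1 is higher.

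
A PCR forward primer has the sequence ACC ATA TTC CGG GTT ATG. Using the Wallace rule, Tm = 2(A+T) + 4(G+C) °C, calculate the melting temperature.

52°C

G=4, T=6, C=4, A=4
A+T = 10, G+C = 8
Tm = 2(10) + 4(8) = 20 + 32 = 52°C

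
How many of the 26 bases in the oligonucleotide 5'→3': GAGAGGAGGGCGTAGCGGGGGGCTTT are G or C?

Scanning the sequence gives C=3, T=4, A=4, G=15.
G+C = 15 + 3 = 18

18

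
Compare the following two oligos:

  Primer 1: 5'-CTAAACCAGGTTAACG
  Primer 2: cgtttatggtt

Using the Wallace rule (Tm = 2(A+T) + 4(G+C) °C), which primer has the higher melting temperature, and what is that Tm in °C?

Primer 1: A+T=9, G+C=7 → Tm = 2(9)+4(7) = 46°C
Primer 2: A+T=7, G+C=4 → Tm = 2(7)+4(4) = 30°C
46°C vs 30°C → primer 1 is higher.

Primer 1, 46°C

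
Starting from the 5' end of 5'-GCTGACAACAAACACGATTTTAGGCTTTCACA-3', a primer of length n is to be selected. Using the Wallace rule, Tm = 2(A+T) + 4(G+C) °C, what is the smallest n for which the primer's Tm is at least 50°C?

First 16 bases: GCTGACAACAAACACG → Tm = 48°C (< 50°C)
First 17 bases: GCTGACAACAAACACGA → Tm = 50°C (≥ 50°C)
Since every base adds ≥2°C, Tm only increases with n, so the threshold is first crossed at n = 17.

n = 17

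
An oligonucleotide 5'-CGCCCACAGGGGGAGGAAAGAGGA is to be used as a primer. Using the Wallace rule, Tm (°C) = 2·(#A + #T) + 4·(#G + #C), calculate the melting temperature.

A=8, C=5, G=11, T=0
AT pairs contribute 8, GC pairs contribute 16.
Tm = 4·16 + 2·8 = 64 + 16 = 80°C

80°C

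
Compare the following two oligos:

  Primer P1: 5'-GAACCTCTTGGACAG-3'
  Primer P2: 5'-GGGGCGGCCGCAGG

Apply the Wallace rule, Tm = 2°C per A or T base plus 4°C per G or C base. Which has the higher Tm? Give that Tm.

Primer P1: A+T=7, G+C=8 → Tm = 2(7)+4(8) = 46°C
Primer P2: A+T=1, G+C=13 → Tm = 2(1)+4(13) = 54°C
46°C vs 54°C → primer P2 is higher.

Primer P2, 54°C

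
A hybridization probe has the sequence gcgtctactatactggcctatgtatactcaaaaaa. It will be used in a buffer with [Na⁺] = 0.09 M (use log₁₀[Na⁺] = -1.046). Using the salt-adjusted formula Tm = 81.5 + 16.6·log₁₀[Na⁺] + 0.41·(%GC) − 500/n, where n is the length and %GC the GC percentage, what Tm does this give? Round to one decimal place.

65.1°C

Length n = 35. T=10, C=8, A=12, G=5
G+C = 13, so %GC = 13/35 × 100 = 37.143%
Salt term: 16.6 × (-1.046) = -17.364
GC term: 0.41 × 37.143 = 15.229; length term: −500/35 = −14.286
Tm = 81.5 + (-17.364) + 15.229 − 14.286 = 65.079 → 65.1°C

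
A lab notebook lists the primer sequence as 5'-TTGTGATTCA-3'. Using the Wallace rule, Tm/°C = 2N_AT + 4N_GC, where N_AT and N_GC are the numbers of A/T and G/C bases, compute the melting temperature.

G=2, T=5, C=1, A=2
A+T = 7, G+C = 3
Tm = 2(7) + 4(3) = 14 + 12 = 26°C

26°C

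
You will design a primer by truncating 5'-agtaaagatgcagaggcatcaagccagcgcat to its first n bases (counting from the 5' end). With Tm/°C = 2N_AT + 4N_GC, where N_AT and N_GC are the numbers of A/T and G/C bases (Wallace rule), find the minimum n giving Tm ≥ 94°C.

n = 31

First 30 bases: AGTAAAGATGCAGAGGCATCAAGCCAGCGC → Tm = 92°C (< 94°C)
First 31 bases: AGTAAAGATGCAGAGGCATCAAGCCAGCGCA → Tm = 94°C (≥ 94°C)
Each additional base adds 2°C (A/T) or 4°C (G/C), so Tm is non-decreasing in n; n = 31 is the first length to reach 94°C.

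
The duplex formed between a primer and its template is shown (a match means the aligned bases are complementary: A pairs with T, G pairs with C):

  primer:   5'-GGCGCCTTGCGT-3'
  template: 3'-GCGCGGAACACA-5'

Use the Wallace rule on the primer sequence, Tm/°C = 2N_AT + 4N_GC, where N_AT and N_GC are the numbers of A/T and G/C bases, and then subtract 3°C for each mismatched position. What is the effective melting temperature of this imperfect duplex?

36°C

Primer base counts: A=0, T=3, G=5, C=4 → A+T=3, G+C=9
Perfect-match Tm = 2(3) + 4(9) = 6 + 36 = 42°C
Mismatches (positions where the bases are not complementary): 2 (at positions 1, 10)
Effective Tm = 42 − 2×3 = 42 − 6 = 36°C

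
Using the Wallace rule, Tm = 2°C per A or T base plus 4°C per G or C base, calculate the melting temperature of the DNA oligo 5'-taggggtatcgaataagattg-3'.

G=7, A=7, C=1, T=6
A+T = 13, G+C = 8
Tm = 2(13) + 4(8) = 26 + 32 = 58°C

58°C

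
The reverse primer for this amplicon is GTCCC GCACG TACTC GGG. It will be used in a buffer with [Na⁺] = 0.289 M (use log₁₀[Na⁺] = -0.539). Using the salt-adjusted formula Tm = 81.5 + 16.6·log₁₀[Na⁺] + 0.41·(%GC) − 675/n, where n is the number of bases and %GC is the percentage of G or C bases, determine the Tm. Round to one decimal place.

64.7°C

Length n = 18. Counting bases: T=3, C=7, A=2, G=6
G+C = 13, so %GC = 13/18 × 100 = 72.222%
Salt term: 16.6 × (-0.539) = -8.947
GC term: 0.41 × 72.222 = 29.611; length term: −675/18 = −37.5
Tm = 81.5 + (-8.947) + 29.611 − 37.5 = 64.664 → 64.7°C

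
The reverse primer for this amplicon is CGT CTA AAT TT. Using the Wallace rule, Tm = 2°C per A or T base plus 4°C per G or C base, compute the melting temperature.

Scanning the sequence gives T=5, C=2, A=3, G=1.
A+T = 8, G+C = 3
Tm = 4·3 + 2·8 = 12 + 16 = 28°C

28°C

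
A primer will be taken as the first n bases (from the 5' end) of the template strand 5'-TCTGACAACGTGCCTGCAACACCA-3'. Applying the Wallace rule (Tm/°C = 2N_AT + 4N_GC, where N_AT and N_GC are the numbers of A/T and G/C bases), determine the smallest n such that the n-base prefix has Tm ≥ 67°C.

First 21 bases: TCTGACAACGTGCCTGCAACA → Tm = 64°C (< 67°C)
First 22 bases: TCTGACAACGTGCCTGCAACAC → Tm = 68°C (≥ 67°C)
Each additional base adds 2°C (A/T) or 4°C (G/C), so Tm is non-decreasing in n; n = 22 is the first length to reach 67°C.

n = 22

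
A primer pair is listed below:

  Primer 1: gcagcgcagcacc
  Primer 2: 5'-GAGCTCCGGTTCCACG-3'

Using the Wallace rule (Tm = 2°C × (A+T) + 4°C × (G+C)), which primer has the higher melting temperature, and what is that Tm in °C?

Primer 1: A+T=3, G+C=10 → Tm = 2(3)+4(10) = 46°C
Primer 2: A+T=5, G+C=11 → Tm = 2(5)+4(11) = 54°C
46°C vs 54°C → primer 2 is higher.

Primer 2, 54°C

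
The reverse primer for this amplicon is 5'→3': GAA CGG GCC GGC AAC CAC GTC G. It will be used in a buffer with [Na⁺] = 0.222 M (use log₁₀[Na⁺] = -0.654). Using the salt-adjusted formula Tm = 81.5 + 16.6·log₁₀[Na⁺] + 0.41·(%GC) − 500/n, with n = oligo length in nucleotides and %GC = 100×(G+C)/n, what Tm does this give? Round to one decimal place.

Length n = 22. T=1, C=8, A=5, G=8
G+C = 16, so %GC = 16/22 × 100 = 72.727%
Salt term: 16.6 × (-0.654) = -10.856
GC term: 0.41 × 72.727 = 29.818; length term: −500/22 = −22.727
Tm = 81.5 + (-10.856) + 29.818 − 22.727 = 77.735 → 77.7°C

77.7°C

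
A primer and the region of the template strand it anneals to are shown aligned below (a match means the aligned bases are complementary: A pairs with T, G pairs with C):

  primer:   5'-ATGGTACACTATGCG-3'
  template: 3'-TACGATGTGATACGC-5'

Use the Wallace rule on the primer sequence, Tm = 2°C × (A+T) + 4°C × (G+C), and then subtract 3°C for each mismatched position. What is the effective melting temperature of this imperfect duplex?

Primer base counts: A=4, T=4, G=4, C=3 → A+T=8, G+C=7
Perfect-match Tm = 2(8) + 4(7) = 16 + 28 = 44°C
Mismatches (positions where the bases are not complementary): 1 (at position 4)
Effective Tm = 44 − 1×3 = 44 − 3 = 41°C

41°C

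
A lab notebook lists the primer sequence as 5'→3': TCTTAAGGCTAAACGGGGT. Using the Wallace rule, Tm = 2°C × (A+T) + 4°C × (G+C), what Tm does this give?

56°C

Scanning the sequence gives C=3, G=6, A=5, T=5.
So N_AT = 10 and N_GC = 9.
Tm = 2(10) + 4(9) = 20 + 36 = 56°C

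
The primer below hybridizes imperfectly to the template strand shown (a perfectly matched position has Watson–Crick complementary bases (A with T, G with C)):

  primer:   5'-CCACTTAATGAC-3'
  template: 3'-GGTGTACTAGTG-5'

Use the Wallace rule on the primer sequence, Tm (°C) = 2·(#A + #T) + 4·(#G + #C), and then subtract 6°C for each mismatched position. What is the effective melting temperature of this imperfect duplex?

Primer base counts: A=4, T=3, G=1, C=4 → A+T=7, G+C=5
Perfect-match Tm = 2(7) + 4(5) = 14 + 20 = 34°C
Mismatches (positions where the bases are not complementary): 3 (at positions 5, 7, 10)
Effective Tm = 34 − 3×6 = 34 − 18 = 16°C

16°C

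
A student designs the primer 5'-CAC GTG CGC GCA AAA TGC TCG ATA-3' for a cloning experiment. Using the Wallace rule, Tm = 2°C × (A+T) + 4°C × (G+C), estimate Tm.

74°C

Scanning the sequence gives A=7, G=6, C=7, T=4.
AT pairs contribute 11, GC pairs contribute 13.
Tm = 2(11) + 4(13) = 22 + 52 = 74°C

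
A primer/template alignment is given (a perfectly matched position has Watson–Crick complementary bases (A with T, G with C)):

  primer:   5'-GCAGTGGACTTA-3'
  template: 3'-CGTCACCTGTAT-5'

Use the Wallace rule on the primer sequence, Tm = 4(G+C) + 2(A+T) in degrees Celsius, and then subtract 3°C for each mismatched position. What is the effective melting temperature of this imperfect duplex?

33°C

Primer base counts: A=3, T=3, G=4, C=2 → A+T=6, G+C=6
Perfect-match Tm = 2(6) + 4(6) = 12 + 24 = 36°C
Mismatches (positions where the bases are not complementary): 1 (at position 10)
Effective Tm = 36 − 1×3 = 36 − 3 = 33°C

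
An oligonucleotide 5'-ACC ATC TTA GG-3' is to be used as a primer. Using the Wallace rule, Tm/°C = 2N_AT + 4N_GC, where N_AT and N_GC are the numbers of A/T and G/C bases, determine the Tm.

Scanning the sequence gives C=3, G=2, T=3, A=3.
A+T = 6, G+C = 5
Tm = 2×6 + 4×5 = 32°C

32°C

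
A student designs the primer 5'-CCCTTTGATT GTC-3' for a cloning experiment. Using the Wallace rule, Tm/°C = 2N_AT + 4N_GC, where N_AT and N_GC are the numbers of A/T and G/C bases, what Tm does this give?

A=1, G=2, T=6, C=4
So N_AT = 7 and N_GC = 6.
Tm = 2(7) + 4(6) = 14 + 24 = 38°C

38°C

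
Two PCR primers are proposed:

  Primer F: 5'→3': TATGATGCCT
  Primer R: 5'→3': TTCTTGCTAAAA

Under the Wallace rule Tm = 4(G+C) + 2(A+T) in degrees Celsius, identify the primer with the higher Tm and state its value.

Primer F: A+T=6, G+C=4 → Tm = 2(6)+4(4) = 28°C
Primer R: A+T=9, G+C=3 → Tm = 2(9)+4(3) = 30°C
28°C vs 30°C → primer R is higher.

Primer R, 30°C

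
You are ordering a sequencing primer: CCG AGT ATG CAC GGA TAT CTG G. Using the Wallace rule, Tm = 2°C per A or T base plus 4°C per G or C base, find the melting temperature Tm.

Base counts: T=5, G=7, C=5, A=5
AT pairs contribute 10, GC pairs contribute 12.
Tm = 2(10) + 4(12) = 20 + 48 = 68°C

68°C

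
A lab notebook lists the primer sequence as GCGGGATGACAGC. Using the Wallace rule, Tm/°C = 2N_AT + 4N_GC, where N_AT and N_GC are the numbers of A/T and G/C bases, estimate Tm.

44°C

Counting bases: T=1, A=3, C=3, G=6
So N_AT = 4 and N_GC = 9.
Tm = 2×4 + 4×9 = 44°C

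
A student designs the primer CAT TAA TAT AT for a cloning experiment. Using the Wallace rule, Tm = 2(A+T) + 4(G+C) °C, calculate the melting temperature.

24°C

A=5, T=5, C=1, G=0
AT pairs contribute 10, GC pairs contribute 1.
Tm = 4·1 + 2·10 = 4 + 20 = 24°C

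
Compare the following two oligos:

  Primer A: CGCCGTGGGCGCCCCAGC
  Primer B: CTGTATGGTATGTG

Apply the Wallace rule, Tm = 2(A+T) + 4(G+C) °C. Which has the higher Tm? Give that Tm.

Primer A, 68°C

Primer A: A+T=2, G+C=16 → Tm = 2(2)+4(16) = 68°C
Primer B: A+T=8, G+C=6 → Tm = 2(8)+4(6) = 40°C
68°C vs 40°C → primer A is higher.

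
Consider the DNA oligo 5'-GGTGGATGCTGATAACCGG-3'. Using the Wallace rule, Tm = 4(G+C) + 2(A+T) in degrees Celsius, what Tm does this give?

Scanning the sequence gives A=4, G=8, C=3, T=4.
AT pairs contribute 8, GC pairs contribute 11.
Tm = 4·11 + 2·8 = 44 + 16 = 60°C

60°C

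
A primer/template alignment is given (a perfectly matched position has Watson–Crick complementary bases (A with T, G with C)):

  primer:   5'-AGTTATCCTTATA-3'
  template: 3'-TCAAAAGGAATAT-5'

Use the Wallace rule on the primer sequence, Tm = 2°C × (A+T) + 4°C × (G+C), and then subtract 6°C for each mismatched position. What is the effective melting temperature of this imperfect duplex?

Primer base counts: A=4, T=6, G=1, C=2 → A+T=10, G+C=3
Perfect-match Tm = 2(10) + 4(3) = 20 + 12 = 32°C
Mismatches (positions where the bases are not complementary): 1 (at position 5)
Effective Tm = 32 − 1×6 = 32 − 6 = 26°C

26°C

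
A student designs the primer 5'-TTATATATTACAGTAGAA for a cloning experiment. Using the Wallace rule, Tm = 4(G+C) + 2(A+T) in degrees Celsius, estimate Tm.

42°C

Counting bases: C=1, G=2, A=8, T=7
AT pairs contribute 15, GC pairs contribute 3.
Tm = 2(15) + 4(3) = 30 + 12 = 42°C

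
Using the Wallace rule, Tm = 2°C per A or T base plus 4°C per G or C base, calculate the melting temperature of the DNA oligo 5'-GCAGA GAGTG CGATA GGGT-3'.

60°C

Base counts: T=3, G=9, C=2, A=5
So N_AT = 8 and N_GC = 11.
Tm = 2(8) + 4(11) = 16 + 44 = 60°C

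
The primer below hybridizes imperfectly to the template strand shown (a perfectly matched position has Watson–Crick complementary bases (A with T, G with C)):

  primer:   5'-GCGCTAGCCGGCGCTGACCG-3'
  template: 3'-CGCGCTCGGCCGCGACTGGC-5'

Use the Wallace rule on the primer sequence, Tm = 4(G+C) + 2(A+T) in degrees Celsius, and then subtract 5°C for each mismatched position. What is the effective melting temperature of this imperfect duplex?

67°C

Primer base counts: A=2, T=2, G=8, C=8 → A+T=4, G+C=16
Perfect-match Tm = 2(4) + 4(16) = 8 + 64 = 72°C
Mismatches (positions where the bases are not complementary): 1 (at position 5)
Effective Tm = 72 − 1×5 = 72 − 5 = 67°C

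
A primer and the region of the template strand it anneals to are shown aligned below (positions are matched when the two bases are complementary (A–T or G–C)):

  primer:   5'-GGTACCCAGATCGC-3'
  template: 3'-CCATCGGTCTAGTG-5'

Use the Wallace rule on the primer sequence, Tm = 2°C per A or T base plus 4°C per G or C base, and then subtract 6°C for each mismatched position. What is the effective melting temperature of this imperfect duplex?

34°C

Primer base counts: A=3, T=2, G=4, C=5 → A+T=5, G+C=9
Perfect-match Tm = 2(5) + 4(9) = 10 + 36 = 46°C
Mismatches (positions where the bases are not complementary): 2 (at positions 5, 13)
Effective Tm = 46 − 2×6 = 46 − 12 = 34°C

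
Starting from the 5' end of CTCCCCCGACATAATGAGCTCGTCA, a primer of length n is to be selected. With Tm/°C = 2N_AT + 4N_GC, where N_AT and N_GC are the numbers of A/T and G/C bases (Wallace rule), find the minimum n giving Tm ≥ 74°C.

First 23 bases: CTCCCCCGACATAATGAGCTCGT → Tm = 72°C (< 74°C)
First 24 bases: CTCCCCCGACATAATGAGCTCGTC → Tm = 76°C (≥ 74°C)
Since every base adds ≥2°C, Tm only increases with n, so the threshold is first crossed at n = 24.

n = 24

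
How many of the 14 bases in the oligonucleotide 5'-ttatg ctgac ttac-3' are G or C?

Base counts: T=6, A=3, G=2, C=3
G+C = 2 + 3 = 5

5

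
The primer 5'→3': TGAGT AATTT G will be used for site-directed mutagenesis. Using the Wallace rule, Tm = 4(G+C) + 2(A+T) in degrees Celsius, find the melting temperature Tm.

A=3, G=3, T=5, C=0
AT pairs contribute 8, GC pairs contribute 3.
Tm = 2×8 + 4×3 = 28°C

28°C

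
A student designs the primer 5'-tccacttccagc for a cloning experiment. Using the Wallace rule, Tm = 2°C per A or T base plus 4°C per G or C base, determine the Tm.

38°C

G=1, T=3, A=2, C=6
So N_AT = 5 and N_GC = 7.
Tm = 4·7 + 2·5 = 28 + 10 = 38°C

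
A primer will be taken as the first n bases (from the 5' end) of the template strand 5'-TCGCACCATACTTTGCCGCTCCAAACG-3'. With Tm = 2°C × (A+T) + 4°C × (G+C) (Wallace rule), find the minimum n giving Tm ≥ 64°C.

n = 21

First 20 bases: TCGCACCATACTTTGCCGCT → Tm = 62°C (< 64°C)
First 21 bases: TCGCACCATACTTTGCCGCTC → Tm = 66°C (≥ 64°C)
Since every base adds ≥2°C, Tm only increases with n, so the threshold is first crossed at n = 21.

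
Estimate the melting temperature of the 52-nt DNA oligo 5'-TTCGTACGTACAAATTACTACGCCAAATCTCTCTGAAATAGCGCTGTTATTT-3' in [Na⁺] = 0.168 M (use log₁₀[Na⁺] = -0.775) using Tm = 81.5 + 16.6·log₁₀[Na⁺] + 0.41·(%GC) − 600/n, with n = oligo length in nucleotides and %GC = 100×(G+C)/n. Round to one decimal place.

72.1°C

Length n = 52. Counting bases: G=7, C=12, A=15, T=18
G+C = 19, so %GC = 19/52 × 100 = 36.538%
Salt term: 16.6 × (-0.775) = -12.865
GC term: 0.41 × 36.538 = 14.981; length term: −600/52 = −11.538
Tm = 81.5 + (-12.865) + 14.981 − 11.538 = 72.078 → 72.1°C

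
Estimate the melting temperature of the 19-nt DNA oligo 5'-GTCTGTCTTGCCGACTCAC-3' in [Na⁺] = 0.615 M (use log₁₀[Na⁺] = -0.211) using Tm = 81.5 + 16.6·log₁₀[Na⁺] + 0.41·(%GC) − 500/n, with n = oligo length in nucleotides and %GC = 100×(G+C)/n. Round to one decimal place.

Length n = 19. Counting bases: T=6, G=4, A=2, C=7
G+C = 11, so %GC = 11/19 × 100 = 57.895%
Salt term: 16.6 × (-0.211) = -3.503
GC term: 0.41 × 57.895 = 23.737; length term: −500/19 = −26.316
Tm = 81.5 + (-3.503) + 23.737 − 26.316 = 75.418 → 75.4°C

75.4°C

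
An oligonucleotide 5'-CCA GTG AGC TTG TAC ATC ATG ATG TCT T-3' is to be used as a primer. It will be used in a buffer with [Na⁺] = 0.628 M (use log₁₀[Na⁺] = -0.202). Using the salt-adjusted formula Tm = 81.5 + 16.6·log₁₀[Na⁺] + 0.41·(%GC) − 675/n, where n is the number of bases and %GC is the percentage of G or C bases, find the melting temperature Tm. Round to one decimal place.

Length n = 28. Base counts: A=6, C=6, G=6, T=10
G+C = 12, so %GC = 12/28 × 100 = 42.857%
Salt term: 16.6 × (-0.202) = -3.353
GC term: 0.41 × 42.857 = 17.571; length term: −675/28 = −24.107
Tm = 81.5 + (-3.353) + 17.571 − 24.107 = 71.611 → 71.6°C

71.6°C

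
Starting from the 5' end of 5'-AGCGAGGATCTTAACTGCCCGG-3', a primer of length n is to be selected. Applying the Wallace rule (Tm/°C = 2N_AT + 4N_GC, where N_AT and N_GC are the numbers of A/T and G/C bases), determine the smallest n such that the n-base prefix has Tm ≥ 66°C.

First 20 bases: AGCGAGGATCTTAACTGCCC → Tm = 62°C (< 66°C)
First 21 bases: AGCGAGGATCTTAACTGCCCG → Tm = 66°C (≥ 66°C)
Since every base adds ≥2°C, Tm only increases with n, so the threshold is first crossed at n = 21.

n = 21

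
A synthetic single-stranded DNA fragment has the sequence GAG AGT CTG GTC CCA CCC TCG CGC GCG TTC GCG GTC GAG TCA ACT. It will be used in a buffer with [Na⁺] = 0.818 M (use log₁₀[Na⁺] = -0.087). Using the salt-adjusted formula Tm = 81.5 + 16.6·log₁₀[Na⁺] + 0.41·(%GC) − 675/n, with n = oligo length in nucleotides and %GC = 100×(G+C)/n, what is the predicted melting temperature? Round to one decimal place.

92.4°C

Length n = 45. Base counts: T=9, A=6, C=16, G=14
G+C = 30, so %GC = 30/45 × 100 = 66.667%
Salt term: 16.6 × (-0.087) = -1.444
GC term: 0.41 × 66.667 = 27.333; length term: −675/45 = −15
Tm = 81.5 + (-1.444) + 27.333 − 15 = 92.389 → 92.4°C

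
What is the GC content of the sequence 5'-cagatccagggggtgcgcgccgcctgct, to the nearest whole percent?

75%

Counting bases: T=4, C=10, G=11, A=3
G+C = 11 + 10 = 21 out of 28 bases
%GC = 21/28 × 100 = 75% ≈ 75%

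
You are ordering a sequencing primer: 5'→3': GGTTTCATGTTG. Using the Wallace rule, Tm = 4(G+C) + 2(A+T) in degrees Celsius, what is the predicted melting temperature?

Scanning the sequence gives G=4, C=1, T=6, A=1.
So N_AT = 7 and N_GC = 5.
Tm = 2×7 + 4×5 = 34°C

34°C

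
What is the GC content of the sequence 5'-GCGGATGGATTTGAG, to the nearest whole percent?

Scanning the sequence gives G=7, C=1, A=3, T=4.
G+C = 7 + 1 = 8 out of 15 bases
%GC = 8/15 × 100 = 53.33% ≈ 53%

53%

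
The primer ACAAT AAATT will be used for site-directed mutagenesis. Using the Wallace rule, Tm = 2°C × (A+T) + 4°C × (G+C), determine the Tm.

T=3, A=6, G=0, C=1
So N_AT = 9 and N_GC = 1.
Tm = 2(9) + 4(1) = 18 + 4 = 22°C

22°C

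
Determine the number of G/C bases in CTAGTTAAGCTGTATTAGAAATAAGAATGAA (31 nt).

Scanning the sequence gives T=9, G=6, A=14, C=2.
Total G or C: 6 + 2 = 8

8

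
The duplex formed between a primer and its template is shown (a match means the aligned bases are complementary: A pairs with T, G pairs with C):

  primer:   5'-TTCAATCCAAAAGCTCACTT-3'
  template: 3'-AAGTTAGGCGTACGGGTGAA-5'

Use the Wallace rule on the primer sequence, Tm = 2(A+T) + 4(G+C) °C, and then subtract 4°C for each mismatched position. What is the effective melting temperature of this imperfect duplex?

Primer base counts: A=7, T=6, G=1, C=6 → A+T=13, G+C=7
Perfect-match Tm = 2(13) + 4(7) = 26 + 28 = 54°C
Mismatches (positions where the bases are not complementary): 4 (at positions 9, 10, 12, 15)
Effective Tm = 54 − 4×4 = 54 − 16 = 38°C

38°C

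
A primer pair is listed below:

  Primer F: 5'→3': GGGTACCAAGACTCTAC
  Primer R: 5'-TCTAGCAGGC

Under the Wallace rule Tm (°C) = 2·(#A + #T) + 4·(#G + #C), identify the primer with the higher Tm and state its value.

Primer F, 52°C

Primer F: A+T=8, G+C=9 → Tm = 2(8)+4(9) = 52°C
Primer R: A+T=4, G+C=6 → Tm = 2(4)+4(6) = 32°C
52°C vs 32°C → primer F is higher.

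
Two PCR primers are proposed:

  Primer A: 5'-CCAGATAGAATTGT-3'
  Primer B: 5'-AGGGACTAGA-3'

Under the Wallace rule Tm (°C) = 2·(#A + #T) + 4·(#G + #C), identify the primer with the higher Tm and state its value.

Primer A, 38°C

Primer A: A+T=9, G+C=5 → Tm = 2(9)+4(5) = 38°C
Primer B: A+T=5, G+C=5 → Tm = 2(5)+4(5) = 30°C
38°C vs 30°C → primer A is higher.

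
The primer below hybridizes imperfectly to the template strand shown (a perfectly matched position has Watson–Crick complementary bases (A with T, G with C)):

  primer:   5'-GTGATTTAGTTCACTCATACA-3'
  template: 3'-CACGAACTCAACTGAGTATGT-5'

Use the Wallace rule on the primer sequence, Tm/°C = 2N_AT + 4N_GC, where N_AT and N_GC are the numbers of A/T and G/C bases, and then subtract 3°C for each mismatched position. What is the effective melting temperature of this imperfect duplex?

Primer base counts: A=6, T=8, G=3, C=4 → A+T=14, G+C=7
Perfect-match Tm = 2(14) + 4(7) = 28 + 28 = 56°C
Mismatches (positions where the bases are not complementary): 3 (at positions 4, 7, 12)
Effective Tm = 56 − 3×3 = 56 − 9 = 47°C

47°C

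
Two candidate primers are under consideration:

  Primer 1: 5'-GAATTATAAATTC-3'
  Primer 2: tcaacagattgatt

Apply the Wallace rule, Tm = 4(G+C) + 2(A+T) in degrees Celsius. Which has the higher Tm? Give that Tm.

Primer 1: A+T=11, G+C=2 → Tm = 2(11)+4(2) = 30°C
Primer 2: A+T=10, G+C=4 → Tm = 2(10)+4(4) = 36°C
30°C vs 36°C → primer 2 is higher.

Primer 2, 36°C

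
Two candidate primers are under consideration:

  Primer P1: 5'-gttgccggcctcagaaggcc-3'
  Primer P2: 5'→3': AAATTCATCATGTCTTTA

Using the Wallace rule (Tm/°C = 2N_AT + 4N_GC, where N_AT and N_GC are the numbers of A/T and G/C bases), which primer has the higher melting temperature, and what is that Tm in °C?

Primer P1, 68°C

Primer P1: A+T=6, G+C=14 → Tm = 2(6)+4(14) = 68°C
Primer P2: A+T=14, G+C=4 → Tm = 2(14)+4(4) = 44°C
68°C vs 44°C → primer P1 is higher.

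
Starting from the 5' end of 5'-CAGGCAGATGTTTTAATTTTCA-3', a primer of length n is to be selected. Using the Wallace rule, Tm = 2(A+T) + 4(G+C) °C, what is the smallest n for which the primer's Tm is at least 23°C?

First 6 bases: CAGGCA → Tm = 20°C (< 23°C)
First 7 bases: CAGGCAG → Tm = 24°C (≥ 23°C)
Since every base adds ≥2°C, Tm only increases with n, so the threshold is first crossed at n = 7.

n = 7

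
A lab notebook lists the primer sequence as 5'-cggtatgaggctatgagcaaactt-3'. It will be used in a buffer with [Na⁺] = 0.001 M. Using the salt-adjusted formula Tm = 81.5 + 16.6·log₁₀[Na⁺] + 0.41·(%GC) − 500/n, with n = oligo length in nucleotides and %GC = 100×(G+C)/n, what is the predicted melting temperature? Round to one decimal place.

29.7°C

Length n = 24. Scanning the sequence gives C=4, G=7, T=6, A=7.
G+C = 11, so %GC = 11/24 × 100 = 45.833%
Salt term: 16.6 × (-3) = -49.8
GC term: 0.41 × 45.833 = 18.792; length term: −500/24 = −20.833
Tm = 81.5 + (-49.8) + 18.792 − 20.833 = 29.659 → 29.7°C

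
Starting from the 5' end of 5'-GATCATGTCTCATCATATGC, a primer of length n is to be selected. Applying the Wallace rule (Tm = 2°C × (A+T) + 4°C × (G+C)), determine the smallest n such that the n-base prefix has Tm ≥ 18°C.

n = 7

First 6 bases: GATCAT → Tm = 16°C (< 18°C)
First 7 bases: GATCATG → Tm = 20°C (≥ 18°C)
Each additional base adds 2°C (A/T) or 4°C (G/C), so Tm is non-decreasing in n; n = 7 is the first length to reach 18°C.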